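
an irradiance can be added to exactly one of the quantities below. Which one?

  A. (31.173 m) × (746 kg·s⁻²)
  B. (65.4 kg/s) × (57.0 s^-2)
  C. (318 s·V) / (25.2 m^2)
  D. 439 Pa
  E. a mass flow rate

Reference: [irradiance] = kg·s⁻³.
Each option:
  A. [m] · [kg·s⁻²] = kg·m·s⁻²
  B. [kg·s⁻¹] · [s⁻²] = kg·s⁻³  ← same
  C. [kg·m²·s⁻²·A⁻¹] / [m²] = kg·s⁻²·A⁻¹
  D. Pa = N·m⁻² = kg·m⁻¹·s⁻²
  E. [mass flow rate] = kg·s⁻¹
Only B. matches kg·s⁻³.

B.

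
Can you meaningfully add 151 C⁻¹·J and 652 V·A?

In SI base units:
  151 C⁻¹·J:  J·C⁻¹ = N·m·(s·A)⁻¹ = kg·m²·s⁻³·A⁻¹
  652 V·A:  V·A = J·C⁻¹·A = kg·m²·s⁻³
kg·m²·s⁻³·A⁻¹ ≠ kg·m²·s⁻³, so they cannot be added.

No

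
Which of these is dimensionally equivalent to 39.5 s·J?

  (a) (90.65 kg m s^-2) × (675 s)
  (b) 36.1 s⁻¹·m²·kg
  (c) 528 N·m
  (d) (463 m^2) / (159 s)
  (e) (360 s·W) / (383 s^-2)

(b)

Reference: J·s = N·m·s = kg·m²·s⁻¹.
Each option:
  (a) [kg·m·s⁻²] · [s] = kg·m·s⁻¹
  (b) kg·m²·s⁻¹  ← same
  (c) N·m = kg·m·s⁻²·m = kg·m²·s⁻²
  (d) [m²] / [s] = m²·s⁻¹
  (e) [kg·m²·s⁻²] / [s⁻²] = kg·m²
Only (b) matches kg·m²·s⁻¹.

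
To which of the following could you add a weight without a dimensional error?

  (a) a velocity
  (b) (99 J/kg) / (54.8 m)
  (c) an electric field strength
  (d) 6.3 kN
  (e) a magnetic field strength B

(d)

Reference: [weight] = kg·m·s⁻².
Each option:
  (a) [velocity] = m·s⁻¹
  (b) [m²·s⁻²] / [m] = m·s⁻²
  (c) [electric field strength] = kg·m·s⁻³·A⁻¹
  (d) N = kg·m·s⁻²  ← same
  (e) [magnetic field strength B] = kg·s⁻²·A⁻¹
Only (d) matches kg·m·s⁻².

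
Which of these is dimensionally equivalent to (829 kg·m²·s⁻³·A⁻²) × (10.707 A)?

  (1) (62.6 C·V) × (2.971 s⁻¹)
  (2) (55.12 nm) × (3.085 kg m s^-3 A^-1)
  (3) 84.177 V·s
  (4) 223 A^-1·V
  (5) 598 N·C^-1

(2)

Reference: [kg·m²·s⁻³·A⁻²] · [A] = kg·m²·s⁻³·A⁻¹.
Each option:
  (1) [kg·m²·s⁻²] · [s⁻¹] = kg·m²·s⁻³
  (2) [m] · [kg·m·s⁻³·A⁻¹] = kg·m²·s⁻³·A⁻¹  ← same
  (3) V·s = J·C⁻¹·s = kg·m²·s⁻²·A⁻¹
  (4) V·A⁻¹ = J·C⁻¹·A⁻¹ = kg·m²·s⁻³·A⁻²
  (5) N·C⁻¹ = kg·m·s⁻²·(s·A)⁻¹ = kg·m·s⁻³·A⁻¹
Only (2) matches kg·m²·s⁻³·A⁻¹.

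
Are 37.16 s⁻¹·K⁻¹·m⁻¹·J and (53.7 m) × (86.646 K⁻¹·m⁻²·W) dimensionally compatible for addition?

Yes

In SI base units:
  37.16 s⁻¹·K⁻¹·m⁻¹·J:  J·s⁻¹·m⁻¹·K⁻¹ = N·m·s⁻¹·m⁻¹·K⁻¹ = kg·m·s⁻³·K⁻¹
  (53.7 m) × (86.646 K⁻¹·m⁻²·W):  [m] · [kg·s⁻³·K⁻¹] = kg·m·s⁻³·K⁻¹
Both are kg·m·s⁻³·K⁻¹, so they have the same dimensions and can be added.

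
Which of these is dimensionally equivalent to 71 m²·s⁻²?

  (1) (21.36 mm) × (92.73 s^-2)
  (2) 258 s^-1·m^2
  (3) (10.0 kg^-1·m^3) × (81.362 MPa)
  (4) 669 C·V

(3)

Reference: m²·s⁻².
Each option:
  (1) [m] · [s⁻²] = m·s⁻²
  (2) m²·s⁻¹
  (3) [kg⁻¹·m³] · [kg·m⁻¹·s⁻²] = m²·s⁻²  ← same
  (4) C·V = s·A·J·C⁻¹ = kg·m²·s⁻²
Only (3) matches m²·s⁻².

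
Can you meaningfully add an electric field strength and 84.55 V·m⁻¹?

Work out the base dimensions of each:
  an electric field strength:  [electric field strength] = kg·m·s⁻³·A⁻¹
  84.55 V·m⁻¹:  V·m⁻¹ = J·C⁻¹·m⁻¹ = kg·m·s⁻³·A⁻¹
Both are kg·m·s⁻³·A⁻¹, so they have the same dimensions and can be added.

Yes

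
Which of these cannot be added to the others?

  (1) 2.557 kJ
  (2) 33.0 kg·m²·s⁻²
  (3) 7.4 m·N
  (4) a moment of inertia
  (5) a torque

(4)

Reduce each to base SI dimensions:
  (1) J = N·m = kg·m²·s⁻²
  (2) kg·m²·s⁻²
  (3) N·m = kg·m·s⁻²·m = kg·m²·s⁻²
  (4) [moment of inertia] = kg·m²
  (5) [torque] = kg·m²·s⁻²
All reduce to kg·m²·s⁻² except (4), which is kg·m².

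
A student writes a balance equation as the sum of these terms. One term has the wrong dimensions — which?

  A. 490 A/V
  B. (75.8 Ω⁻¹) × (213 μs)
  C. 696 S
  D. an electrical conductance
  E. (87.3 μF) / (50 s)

Reduce each to base SI dimensions:
  A. A·V⁻¹ = A·(J·C⁻¹)⁻¹ = kg⁻¹·m⁻²·s³·A²
  B. [kg⁻¹·m⁻²·s³·A²] · [s] = kg⁻¹·m⁻²·s⁴·A²
  C. S = Ω⁻¹ = kg⁻¹·m⁻²·s³·A²
  D. [electrical conductance] = kg⁻¹·m⁻²·s³·A²
  E. [kg⁻¹·m⁻²·s⁴·A²] / [s] = kg⁻¹·m⁻²·s³·A²
All reduce to kg⁻¹·m⁻²·s³·A² except B., which is kg⁻¹·m⁻²·s⁴·A².

B.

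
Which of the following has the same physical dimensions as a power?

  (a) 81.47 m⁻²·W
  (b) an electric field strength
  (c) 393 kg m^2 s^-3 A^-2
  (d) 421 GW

Reference: [power] = kg·m²·s⁻³.
Each option:
  (a) W·m⁻² = J·s⁻¹·m⁻² = kg·s⁻³
  (b) [electric field strength] = kg·m·s⁻³·A⁻¹
  (c) kg·m²·s⁻³·A⁻²
  (d) W = J·s⁻¹ = kg·m²·s⁻³  ← same
Only (d) matches kg·m²·s⁻³.

(d)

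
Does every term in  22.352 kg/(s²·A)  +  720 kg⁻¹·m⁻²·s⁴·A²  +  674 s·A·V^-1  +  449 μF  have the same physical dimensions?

Dimensions:
  22.352 kg/(s²·A):  kg·s⁻²·A⁻¹
  720 kg⁻¹·m⁻²·s⁴·A²:  kg⁻¹·m⁻²·s⁴·A²
  674 s·A·V^-1:  A·s·V⁻¹ = A·s·(J·C⁻¹)⁻¹ = kg⁻¹·m⁻²·s⁴·A²
  449 μF:  F = C·V⁻¹ = kg⁻¹·m⁻²·s⁴·A²
The terms do not share a single dimension (kg·s⁻²·A⁻¹ vs kg⁻¹·m⁻²·s⁴·A²).

No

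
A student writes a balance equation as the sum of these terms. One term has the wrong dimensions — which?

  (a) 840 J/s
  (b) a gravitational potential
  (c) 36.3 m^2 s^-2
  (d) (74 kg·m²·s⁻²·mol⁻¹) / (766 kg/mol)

Work out the base dimensions of each:
  (a) J·s⁻¹ = N·m·s⁻¹ = kg·m²·s⁻³
  (b) [gravitational potential] = m²·s⁻²
  (c) m²·s⁻²
  (d) [kg·m²·s⁻²·mol⁻¹] / [kg·mol⁻¹] = m²·s⁻²
All reduce to m²·s⁻² except (a), which is kg·m²·s⁻³.

(a)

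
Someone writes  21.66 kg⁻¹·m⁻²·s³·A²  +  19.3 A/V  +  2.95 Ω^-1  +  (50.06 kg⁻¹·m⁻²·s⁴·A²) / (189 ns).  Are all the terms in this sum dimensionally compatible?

Work out the base dimensions of each:
  21.66 kg⁻¹·m⁻²·s³·A²:  kg⁻¹·m⁻²·s³·A²
  19.3 A/V:  A·V⁻¹ = A·(J·C⁻¹)⁻¹ = kg⁻¹·m⁻²·s³·A²
  2.95 Ω^-1:  Ω⁻¹ = (V·A⁻¹)⁻¹ = kg⁻¹·m⁻²·s³·A²
  (50.06 kg⁻¹·m⁻²·s⁴·A²) / (189 ns):  [kg⁻¹·m⁻²·s⁴·A²] / [s] = kg⁻¹·m⁻²·s³·A²
Every term reduces to kg⁻¹·m⁻²·s³·A².

Yes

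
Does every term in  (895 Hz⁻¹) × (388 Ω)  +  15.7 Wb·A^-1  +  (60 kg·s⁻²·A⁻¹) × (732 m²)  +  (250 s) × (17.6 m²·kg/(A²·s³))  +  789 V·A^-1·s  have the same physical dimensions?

No

Reduce each to base SI dimensions:
  (895 Hz⁻¹) × (388 Ω):  [s] · [kg·m²·s⁻³·A⁻²] = kg·m²·s⁻²·A⁻²
  15.7 Wb·A^-1:  Wb·A⁻¹ = V·s·A⁻¹ = kg·m²·s⁻²·A⁻²
  (60 kg·s⁻²·A⁻¹) × (732 m²):  [kg·s⁻²·A⁻¹] · [m²] = kg·m²·s⁻²·A⁻¹
  (250 s) × (17.6 m²·kg/(A²·s³)):  [s] · [kg·m²·s⁻³·A⁻²] = kg·m²·s⁻²·A⁻²
  789 V·A^-1·s:  V·s·A⁻¹ = J·C⁻¹·s·A⁻¹ = kg·m²·s⁻²·A⁻²
The terms do not share a single dimension (kg·m²·s⁻²·A⁻² vs kg·m²·s⁻²·A⁻¹).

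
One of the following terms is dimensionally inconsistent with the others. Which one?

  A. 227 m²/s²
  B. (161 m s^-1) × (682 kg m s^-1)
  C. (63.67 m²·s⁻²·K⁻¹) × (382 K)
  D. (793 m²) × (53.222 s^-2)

Work out the base dimensions of each:
  A. m²·s⁻²
  B. [m·s⁻¹] · [kg·m·s⁻¹] = kg·m²·s⁻²
  C. [m²·s⁻²·K⁻¹] · [K] = m²·s⁻²
  D. [m²] · [s⁻²] = m²·s⁻²
All reduce to m²·s⁻² except B., which is kg·m²·s⁻².

B.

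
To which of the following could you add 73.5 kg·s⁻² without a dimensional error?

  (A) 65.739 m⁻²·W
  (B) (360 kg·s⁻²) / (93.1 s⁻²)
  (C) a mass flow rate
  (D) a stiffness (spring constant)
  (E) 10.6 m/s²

(D)

Reference: kg·s⁻².
Each option:
  (A) W·m⁻² = J·s⁻¹·m⁻² = kg·s⁻³
  (B) [kg·s⁻²] / [s⁻²] = kg
  (C) [mass flow rate] = kg·s⁻¹
  (D) [stiffness (spring constant)] = kg·s⁻²  ← same
  (E) m·s⁻²
Only (D) matches kg·s⁻².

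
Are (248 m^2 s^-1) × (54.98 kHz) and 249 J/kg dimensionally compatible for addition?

Expand each in SI base units:
  (248 m^2 s^-1) × (54.98 kHz):  [m²·s⁻¹] · [s⁻¹] = m²·s⁻²
  249 J/kg:  J·kg⁻¹ = N·m·kg⁻¹ = m²·s⁻²
Both are m²·s⁻², so they have the same dimensions and can be added.

Yes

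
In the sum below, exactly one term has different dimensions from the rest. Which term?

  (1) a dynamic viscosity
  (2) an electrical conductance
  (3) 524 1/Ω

(1)

Expand each in SI base units:
  (1) [dynamic viscosity] = kg·m⁻¹·s⁻¹
  (2) [electrical conductance] = kg⁻¹·m⁻²·s³·A²
  (3) Ω⁻¹ = (V·A⁻¹)⁻¹ = kg⁻¹·m⁻²·s³·A²
All reduce to kg⁻¹·m⁻²·s³·A² except (1), which is kg·m⁻¹·s⁻¹.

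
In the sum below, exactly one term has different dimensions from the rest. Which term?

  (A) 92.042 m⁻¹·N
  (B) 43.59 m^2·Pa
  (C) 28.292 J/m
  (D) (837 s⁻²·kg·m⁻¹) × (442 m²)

(A)

Work out the base dimensions of each:
  (A) N·m⁻¹ = kg·m·s⁻²·m⁻¹ = kg·s⁻²
  (B) Pa·m² = N·m⁻²·m² = kg·m·s⁻²
  (C) J·m⁻¹ = N·m·m⁻¹ = kg·m·s⁻²
  (D) [kg·m⁻¹·s⁻²] · [m²] = kg·m·s⁻²
All reduce to kg·m·s⁻² except (A), which is kg·s⁻².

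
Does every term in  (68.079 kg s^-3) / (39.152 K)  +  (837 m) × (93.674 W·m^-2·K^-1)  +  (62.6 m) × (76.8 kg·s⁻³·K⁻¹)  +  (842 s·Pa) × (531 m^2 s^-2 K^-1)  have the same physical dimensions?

Dimensions:
  (68.079 kg s^-3) / (39.152 K):  [kg·s⁻³] / [K] = kg·s⁻³·K⁻¹
  (837 m) × (93.674 W·m^-2·K^-1):  [m] · [kg·s⁻³·K⁻¹] = kg·m·s⁻³·K⁻¹
  (62.6 m) × (76.8 kg·s⁻³·K⁻¹):  [m] · [kg·s⁻³·K⁻¹] = kg·m·s⁻³·K⁻¹
  (842 s·Pa) × (531 m^2 s^-2 K^-1):  [kg·m⁻¹·s⁻¹] · [m²·s⁻²·K⁻¹] = kg·m·s⁻³·K⁻¹
The terms do not share a single dimension (kg·m·s⁻³·K⁻¹ vs kg·s⁻³·K⁻¹).

No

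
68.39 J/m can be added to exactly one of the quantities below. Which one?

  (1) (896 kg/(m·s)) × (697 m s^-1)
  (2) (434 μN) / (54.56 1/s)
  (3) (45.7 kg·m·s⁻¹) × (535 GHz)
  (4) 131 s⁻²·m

(3)

Reference: J·m⁻¹ = N·m·m⁻¹ = kg·m·s⁻².
Each option:
  (1) [kg·m⁻¹·s⁻¹] · [m·s⁻¹] = kg·s⁻²
  (2) [kg·m·s⁻²] / [s⁻¹] = kg·m·s⁻¹
  (3) [kg·m·s⁻¹] · [s⁻¹] = kg·m·s⁻²  ← same
  (4) m·s⁻²
Only (3) matches kg·m·s⁻².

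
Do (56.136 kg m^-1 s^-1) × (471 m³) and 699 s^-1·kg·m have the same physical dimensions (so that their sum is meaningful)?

Work out the base dimensions of each:
  (56.136 kg m^-1 s^-1) × (471 m³):  [kg·m⁻¹·s⁻¹] · [m³] = kg·m²·s⁻¹
  699 s^-1·kg·m:  kg·m·s⁻¹
kg·m²·s⁻¹ ≠ kg·m·s⁻¹, so they cannot be added.

No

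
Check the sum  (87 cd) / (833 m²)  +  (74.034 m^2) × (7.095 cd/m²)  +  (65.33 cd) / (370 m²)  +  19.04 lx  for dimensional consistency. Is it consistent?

No

Reduce each to base SI dimensions:
  (87 cd) / (833 m²):  [cd] / [m²] = m⁻²·cd
  (74.034 m^2) × (7.095 cd/m²):  [m²] · [m⁻²·cd] = cd
  (65.33 cd) / (370 m²):  [cd] / [m²] = m⁻²·cd
  19.04 lx:  lx = lm·m⁻² = m⁻²·cd
The terms do not share a single dimension (cd vs m⁻²·cd).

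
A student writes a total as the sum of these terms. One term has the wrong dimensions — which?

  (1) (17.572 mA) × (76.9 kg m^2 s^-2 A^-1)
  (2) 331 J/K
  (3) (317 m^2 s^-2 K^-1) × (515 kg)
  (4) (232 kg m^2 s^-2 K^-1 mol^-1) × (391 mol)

Expand each in SI base units:
  (1) [A] · [kg·m²·s⁻²·A⁻¹] = kg·m²·s⁻²
  (2) J·K⁻¹ = N·m·K⁻¹ = kg·m²·s⁻²·K⁻¹
  (3) [m²·s⁻²·K⁻¹] · [kg] = kg·m²·s⁻²·K⁻¹
  (4) [kg·m²·s⁻²·K⁻¹·mol⁻¹] · [mol] = kg·m²·s⁻²·K⁻¹
All reduce to kg·m²·s⁻²·K⁻¹ except (1), which is kg·m²·s⁻².

(1)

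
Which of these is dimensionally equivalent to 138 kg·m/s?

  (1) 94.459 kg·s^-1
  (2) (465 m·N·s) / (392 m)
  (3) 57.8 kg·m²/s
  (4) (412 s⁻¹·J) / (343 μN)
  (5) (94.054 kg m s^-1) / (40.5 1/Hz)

(2)

Reference: kg·m·s⁻¹.
Each option:
  (1) kg·s⁻¹
  (2) [kg·m²·s⁻¹] / [m] = kg·m·s⁻¹  ← same
  (3) kg·m²·s⁻¹
  (4) [kg·m²·s⁻³] / [kg·m·s⁻²] = m·s⁻¹
  (5) [kg·m·s⁻¹] / [s] = kg·m·s⁻²
Only (2) matches kg·m·s⁻¹.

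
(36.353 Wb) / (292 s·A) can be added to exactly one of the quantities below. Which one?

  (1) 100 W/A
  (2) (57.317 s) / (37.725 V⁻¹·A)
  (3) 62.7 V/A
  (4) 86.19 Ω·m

(3)

Reference: [kg·m²·s⁻²·A⁻¹] / [s·A] = kg·m²·s⁻³·A⁻².
Each option:
  (1) W·A⁻¹ = J·s⁻¹·A⁻¹ = kg·m²·s⁻³·A⁻¹
  (2) [s] / [kg⁻¹·m⁻²·s³·A²] = kg·m²·s⁻²·A⁻²
  (3) V·A⁻¹ = J·C⁻¹·A⁻¹ = kg·m²·s⁻³·A⁻²  ← same
  (4) Ω·m = V·A⁻¹·m = kg·m³·s⁻³·A⁻²
Only (3) matches kg·m²·s⁻³·A⁻².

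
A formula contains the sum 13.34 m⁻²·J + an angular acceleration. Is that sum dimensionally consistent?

Work out the base dimensions of each:
  13.34 m⁻²·J:  J·m⁻² = N·m·m⁻² = kg·s⁻²
  an angular acceleration:  [angular acceleration] = s⁻²
kg·s⁻² ≠ s⁻², so they cannot be added.

No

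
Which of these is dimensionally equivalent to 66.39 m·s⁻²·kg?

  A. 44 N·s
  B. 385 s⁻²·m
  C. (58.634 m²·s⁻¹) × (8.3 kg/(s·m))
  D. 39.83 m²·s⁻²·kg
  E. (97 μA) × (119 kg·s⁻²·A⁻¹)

Reference: kg·m·s⁻².
Each option:
  A. N·s = kg·m·s⁻²·s = kg·m·s⁻¹
  B. m·s⁻²
  C. [m²·s⁻¹] · [kg·m⁻¹·s⁻¹] = kg·m·s⁻²  ← same
  D. kg·m²·s⁻²
  E. [A] · [kg·s⁻²·A⁻¹] = kg·s⁻²
Only C. matches kg·m·s⁻².

C.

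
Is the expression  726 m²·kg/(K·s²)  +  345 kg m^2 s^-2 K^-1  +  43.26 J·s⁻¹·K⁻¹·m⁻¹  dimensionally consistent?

No

Work out the base dimensions of each:
  726 m²·kg/(K·s²):  kg·m²·s⁻²·K⁻¹
  345 kg m^2 s^-2 K^-1:  kg·m²·s⁻²·K⁻¹
  43.26 J·s⁻¹·K⁻¹·m⁻¹:  J·s⁻¹·m⁻¹·K⁻¹ = N·m·s⁻¹·m⁻¹·K⁻¹ = kg·m·s⁻³·K⁻¹
The terms do not share a single dimension (kg·m²·s⁻²·K⁻¹ vs kg·m·s⁻³·K⁻¹).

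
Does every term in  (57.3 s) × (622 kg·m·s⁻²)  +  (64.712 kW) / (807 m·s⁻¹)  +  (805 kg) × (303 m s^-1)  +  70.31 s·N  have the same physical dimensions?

In SI base units:
  (57.3 s) × (622 kg·m·s⁻²):  [s] · [kg·m·s⁻²] = kg·m·s⁻¹
  (64.712 kW) / (807 m·s⁻¹):  [kg·m²·s⁻³] / [m·s⁻¹] = kg·m·s⁻²
  (805 kg) × (303 m s^-1):  [kg] · [m·s⁻¹] = kg·m·s⁻¹
  70.31 s·N:  N·s = kg·m·s⁻²·s = kg·m·s⁻¹
The terms do not share a single dimension (kg·m·s⁻² vs kg·m·s⁻¹).

No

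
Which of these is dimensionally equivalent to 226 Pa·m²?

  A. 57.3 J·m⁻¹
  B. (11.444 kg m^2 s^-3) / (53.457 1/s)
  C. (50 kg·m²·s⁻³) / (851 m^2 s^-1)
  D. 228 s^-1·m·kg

Reference: Pa·m² = N·m⁻²·m² = kg·m·s⁻².
Each option:
  A. J·m⁻¹ = N·m·m⁻¹ = kg·m·s⁻²  ← same
  B. [kg·m²·s⁻³] / [s⁻¹] = kg·m²·s⁻²
  C. [kg·m²·s⁻³] / [m²·s⁻¹] = kg·s⁻²
  D. kg·m·s⁻¹
Only A. matches kg·m·s⁻².

A.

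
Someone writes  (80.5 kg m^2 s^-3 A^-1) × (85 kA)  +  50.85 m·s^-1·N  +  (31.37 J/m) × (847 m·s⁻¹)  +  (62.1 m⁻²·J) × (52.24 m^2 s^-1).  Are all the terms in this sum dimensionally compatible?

Yes

In SI base units:
  (80.5 kg m^2 s^-3 A^-1) × (85 kA):  [kg·m²·s⁻³·A⁻¹] · [A] = kg·m²·s⁻³
  50.85 m·s^-1·N:  N·m·s⁻¹ = kg·m·s⁻²·m·s⁻¹ = kg·m²·s⁻³
  (31.37 J/m) × (847 m·s⁻¹):  [kg·m·s⁻²] · [m·s⁻¹] = kg·m²·s⁻³
  (62.1 m⁻²·J) × (52.24 m^2 s^-1):  [kg·s⁻²] · [m²·s⁻¹] = kg·m²·s⁻³
Every term reduces to kg·m²·s⁻³.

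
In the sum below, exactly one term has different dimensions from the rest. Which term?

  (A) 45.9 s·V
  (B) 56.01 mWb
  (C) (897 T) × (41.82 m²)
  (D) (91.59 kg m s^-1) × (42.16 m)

Dimensions:
  (A) V·s = J·C⁻¹·s = kg·m²·s⁻²·A⁻¹
  (B) Wb = V·s = kg·m²·s⁻²·A⁻¹
  (C) [kg·s⁻²·A⁻¹] · [m²] = kg·m²·s⁻²·A⁻¹
  (D) [kg·m·s⁻¹] · [m] = kg·m²·s⁻¹
All reduce to kg·m²·s⁻²·A⁻¹ except (D), which is kg·m²·s⁻¹.

(D)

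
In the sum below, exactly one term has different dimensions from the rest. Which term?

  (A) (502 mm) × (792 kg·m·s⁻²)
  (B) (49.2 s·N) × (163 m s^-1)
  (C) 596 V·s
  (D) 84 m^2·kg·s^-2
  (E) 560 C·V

(C)

Expand each in SI base units:
  (A) [m] · [kg·m·s⁻²] = kg·m²·s⁻²
  (B) [kg·m·s⁻¹] · [m·s⁻¹] = kg·m²·s⁻²
  (C) V·s = J·C⁻¹·s = kg·m²·s⁻²·A⁻¹
  (D) kg·m²·s⁻²
  (E) C·V = s·A·J·C⁻¹ = kg·m²·s⁻²
All reduce to kg·m²·s⁻² except (C), which is kg·m²·s⁻²·A⁻¹.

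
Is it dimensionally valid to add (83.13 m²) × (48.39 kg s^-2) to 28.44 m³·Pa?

Yes

Reduce each to base SI dimensions:
  (83.13 m²) × (48.39 kg s^-2):  [m²] · [kg·s⁻²] = kg·m²·s⁻²
  28.44 m³·Pa:  Pa·m³ = N·m⁻²·m³ = kg·m²·s⁻²
Both are kg·m²·s⁻², so they have the same dimensions and can be added.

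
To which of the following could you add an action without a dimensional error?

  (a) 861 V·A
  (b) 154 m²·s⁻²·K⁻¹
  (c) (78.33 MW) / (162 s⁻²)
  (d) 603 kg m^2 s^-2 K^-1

(c)

Reference: [action] = kg·m²·s⁻¹.
Each option:
  (a) V·A = J·C⁻¹·A = kg·m²·s⁻³
  (b) m²·s⁻²·K⁻¹
  (c) [kg·m²·s⁻³] / [s⁻²] = kg·m²·s⁻¹  ← same
  (d) kg·m²·s⁻²·K⁻¹
Only (c) matches kg·m²·s⁻¹.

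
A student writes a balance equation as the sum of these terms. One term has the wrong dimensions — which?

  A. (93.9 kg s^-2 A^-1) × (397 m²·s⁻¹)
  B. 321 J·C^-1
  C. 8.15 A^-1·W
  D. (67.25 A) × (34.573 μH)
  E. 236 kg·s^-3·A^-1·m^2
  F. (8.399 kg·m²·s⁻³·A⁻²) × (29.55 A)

D.

Dimensions:
  A. [kg·s⁻²·A⁻¹] · [m²·s⁻¹] = kg·m²·s⁻³·A⁻¹
  B. J·C⁻¹ = N·m·(s·A)⁻¹ = kg·m²·s⁻³·A⁻¹
  C. W·A⁻¹ = J·s⁻¹·A⁻¹ = kg·m²·s⁻³·A⁻¹
  D. [A] · [kg·m²·s⁻²·A⁻²] = kg·m²·s⁻²·A⁻¹
  E. kg·m²·s⁻³·A⁻¹
  F. [kg·m²·s⁻³·A⁻²] · [A] = kg·m²·s⁻³·A⁻¹
All reduce to kg·m²·s⁻³·A⁻¹ except D., which is kg·m²·s⁻²·A⁻¹.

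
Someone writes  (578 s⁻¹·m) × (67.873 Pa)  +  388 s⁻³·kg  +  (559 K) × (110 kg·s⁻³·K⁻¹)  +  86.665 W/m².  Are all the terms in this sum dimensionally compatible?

Work out the base dimensions of each:
  (578 s⁻¹·m) × (67.873 Pa):  [m·s⁻¹] · [kg·m⁻¹·s⁻²] = kg·s⁻³
  388 s⁻³·kg:  kg·s⁻³
  (559 K) × (110 kg·s⁻³·K⁻¹):  [K] · [kg·s⁻³·K⁻¹] = kg·s⁻³
  86.665 W/m²:  W·m⁻² = J·s⁻¹·m⁻² = kg·s⁻³
Every term reduces to kg·s⁻³.

Yes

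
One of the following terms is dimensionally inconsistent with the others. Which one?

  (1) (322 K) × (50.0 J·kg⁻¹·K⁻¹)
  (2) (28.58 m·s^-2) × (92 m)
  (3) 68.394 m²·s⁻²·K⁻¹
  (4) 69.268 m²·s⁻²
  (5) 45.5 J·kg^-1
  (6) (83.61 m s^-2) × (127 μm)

(3)

In SI base units:
  (1) [K] · [m²·s⁻²·K⁻¹] = m²·s⁻²
  (2) [m·s⁻²] · [m] = m²·s⁻²
  (3) m²·s⁻²·K⁻¹
  (4) m²·s⁻²
  (5) J·kg⁻¹ = N·m·kg⁻¹ = m²·s⁻²
  (6) [m·s⁻²] · [m] = m²·s⁻²
All reduce to m²·s⁻² except (3), which is m²·s⁻²·K⁻¹.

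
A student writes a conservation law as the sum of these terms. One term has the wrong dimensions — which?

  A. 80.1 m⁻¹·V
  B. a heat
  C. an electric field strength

Work out the base dimensions of each:
  A. V·m⁻¹ = J·C⁻¹·m⁻¹ = kg·m·s⁻³·A⁻¹
  B. [heat] = kg·m²·s⁻²
  C. [electric field strength] = kg·m·s⁻³·A⁻¹
All reduce to kg·m·s⁻³·A⁻¹ except B., which is kg·m²·s⁻².

B.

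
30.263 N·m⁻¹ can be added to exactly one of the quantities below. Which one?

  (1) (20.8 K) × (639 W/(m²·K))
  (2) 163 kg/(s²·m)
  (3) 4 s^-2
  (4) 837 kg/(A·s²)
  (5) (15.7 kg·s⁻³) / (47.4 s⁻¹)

Reference: N·m⁻¹ = kg·m·s⁻²·m⁻¹ = kg·s⁻².
Each option:
  (1) [K] · [kg·s⁻³·K⁻¹] = kg·s⁻³
  (2) kg·m⁻¹·s⁻²
  (3) s⁻²
  (4) kg·s⁻²·A⁻¹
  (5) [kg·s⁻³] / [s⁻¹] = kg·s⁻²  ← same
Only (5) matches kg·s⁻².

(5)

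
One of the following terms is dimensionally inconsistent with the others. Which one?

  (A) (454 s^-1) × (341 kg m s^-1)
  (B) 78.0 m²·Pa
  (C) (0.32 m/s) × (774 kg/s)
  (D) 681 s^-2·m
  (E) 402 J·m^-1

(D)

Dimensions:
  (A) [s⁻¹] · [kg·m·s⁻¹] = kg·m·s⁻²
  (B) Pa·m² = N·m⁻²·m² = kg·m·s⁻²
  (C) [m·s⁻¹] · [kg·s⁻¹] = kg·m·s⁻²
  (D) m·s⁻²
  (E) J·m⁻¹ = N·m·m⁻¹ = kg·m·s⁻²
All reduce to kg·m·s⁻² except (D), which is m·s⁻².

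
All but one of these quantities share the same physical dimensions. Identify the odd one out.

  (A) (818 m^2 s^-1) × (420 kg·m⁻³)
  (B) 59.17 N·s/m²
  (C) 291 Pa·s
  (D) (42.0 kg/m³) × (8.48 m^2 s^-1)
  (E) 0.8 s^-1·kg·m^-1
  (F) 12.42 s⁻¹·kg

Reduce each to base SI dimensions:
  (A) [m²·s⁻¹] · [kg·m⁻³] = kg·m⁻¹·s⁻¹
  (B) N·s·m⁻² = kg·m·s⁻²·s·m⁻² = kg·m⁻¹·s⁻¹
  (C) Pa·s = N·m⁻²·s = kg·m⁻¹·s⁻¹
  (D) [kg·m⁻³] · [m²·s⁻¹] = kg·m⁻¹·s⁻¹
  (E) kg·m⁻¹·s⁻¹
  (F) kg·s⁻¹
All reduce to kg·m⁻¹·s⁻¹ except (F), which is kg·s⁻¹.

(F)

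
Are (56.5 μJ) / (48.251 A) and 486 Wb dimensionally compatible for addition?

Work out the base dimensions of each:
  (56.5 μJ) / (48.251 A):  [kg·m²·s⁻²] / [A] = kg·m²·s⁻²·A⁻¹
  486 Wb:  Wb = V·s = kg·m²·s⁻²·A⁻¹
Both are kg·m²·s⁻²·A⁻¹, so they have the same dimensions and can be added.

Yes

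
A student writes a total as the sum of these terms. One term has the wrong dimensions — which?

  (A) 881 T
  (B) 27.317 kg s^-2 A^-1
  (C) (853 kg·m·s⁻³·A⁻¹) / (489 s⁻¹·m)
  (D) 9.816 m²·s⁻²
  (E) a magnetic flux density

(D)

Work out the base dimensions of each:
  (A) T = Wb·m⁻² = kg·s⁻²·A⁻¹
  (B) kg·s⁻²·A⁻¹
  (C) [kg·m·s⁻³·A⁻¹] / [m·s⁻¹] = kg·s⁻²·A⁻¹
  (D) m²·s⁻²
  (E) [magnetic flux density] = kg·s⁻²·A⁻¹
All reduce to kg·s⁻²·A⁻¹ except (D), which is m²·s⁻².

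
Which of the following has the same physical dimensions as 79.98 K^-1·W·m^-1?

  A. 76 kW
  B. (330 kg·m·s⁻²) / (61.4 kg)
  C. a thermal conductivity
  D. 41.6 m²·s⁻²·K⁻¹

Reference: W·m⁻¹·K⁻¹ = J·s⁻¹·m⁻¹·K⁻¹ = kg·m·s⁻³·K⁻¹.
Each option:
  A. W = J·s⁻¹ = kg·m²·s⁻³
  B. [kg·m·s⁻²] / [kg] = m·s⁻²
  C. [thermal conductivity] = kg·m·s⁻³·K⁻¹  ← same
  D. m²·s⁻²·K⁻¹
Only C. matches kg·m·s⁻³·K⁻¹.

C.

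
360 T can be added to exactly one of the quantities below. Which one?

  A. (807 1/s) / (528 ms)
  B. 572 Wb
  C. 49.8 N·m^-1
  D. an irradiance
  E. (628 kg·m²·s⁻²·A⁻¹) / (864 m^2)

Reference: T = Wb·m⁻² = kg·s⁻²·A⁻¹.
Each option:
  A. [s⁻¹] / [s] = s⁻²
  B. Wb = V·s = kg·m²·s⁻²·A⁻¹
  C. N·m⁻¹ = kg·m·s⁻²·m⁻¹ = kg·s⁻²
  D. [irradiance] = kg·s⁻³
  E. [kg·m²·s⁻²·A⁻¹] / [m²] = kg·s⁻²·A⁻¹  ← same
Only E. matches kg·s⁻²·A⁻¹.

E.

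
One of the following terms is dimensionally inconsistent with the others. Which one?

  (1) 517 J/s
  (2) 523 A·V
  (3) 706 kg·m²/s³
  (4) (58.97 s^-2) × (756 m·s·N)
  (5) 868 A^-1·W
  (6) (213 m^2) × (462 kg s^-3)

(5)

In SI base units:
  (1) J·s⁻¹ = N·m·s⁻¹ = kg·m²·s⁻³
  (2) V·A = J·C⁻¹·A = kg·m²·s⁻³
  (3) kg·m²·s⁻³
  (4) [s⁻²] · [kg·m²·s⁻¹] = kg·m²·s⁻³
  (5) W·A⁻¹ = J·s⁻¹·A⁻¹ = kg·m²·s⁻³·A⁻¹
  (6) [m²] · [kg·s⁻³] = kg·m²·s⁻³
All reduce to kg·m²·s⁻³ except (5), which is kg·m²·s⁻³·A⁻¹.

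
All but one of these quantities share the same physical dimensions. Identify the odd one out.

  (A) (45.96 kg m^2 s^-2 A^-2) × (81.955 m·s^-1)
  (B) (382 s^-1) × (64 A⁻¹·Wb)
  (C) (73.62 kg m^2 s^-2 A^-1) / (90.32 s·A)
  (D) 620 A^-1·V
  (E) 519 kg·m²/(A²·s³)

(A)

Reduce each to base SI dimensions:
  (A) [kg·m²·s⁻²·A⁻²] · [m·s⁻¹] = kg·m³·s⁻³·A⁻²
  (B) [s⁻¹] · [kg·m²·s⁻²·A⁻²] = kg·m²·s⁻³·A⁻²
  (C) [kg·m²·s⁻²·A⁻¹] / [s·A] = kg·m²·s⁻³·A⁻²
  (D) V·A⁻¹ = J·C⁻¹·A⁻¹ = kg·m²·s⁻³·A⁻²
  (E) kg·m²·s⁻³·A⁻²
All reduce to kg·m²·s⁻³·A⁻² except (A), which is kg·m³·s⁻³·A⁻².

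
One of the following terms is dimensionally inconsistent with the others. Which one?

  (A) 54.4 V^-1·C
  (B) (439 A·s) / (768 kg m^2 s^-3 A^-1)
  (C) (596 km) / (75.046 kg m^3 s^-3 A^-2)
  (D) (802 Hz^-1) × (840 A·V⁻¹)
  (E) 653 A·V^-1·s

Reduce each to base SI dimensions:
  (A) C·V⁻¹ = s·A·(J·C⁻¹)⁻¹ = kg⁻¹·m⁻²·s⁴·A²
  (B) [s·A] / [kg·m²·s⁻³·A⁻¹] = kg⁻¹·m⁻²·s⁴·A²
  (C) [m] / [kg·m³·s⁻³·A⁻²] = kg⁻¹·m⁻²·s³·A²
  (D) [s] · [kg⁻¹·m⁻²·s³·A²] = kg⁻¹·m⁻²·s⁴·A²
  (E) A·s·V⁻¹ = A·s·(J·C⁻¹)⁻¹ = kg⁻¹·m⁻²·s⁴·A²
All reduce to kg⁻¹·m⁻²·s⁴·A² except (C), which is kg⁻¹·m⁻²·s³·A².

(C)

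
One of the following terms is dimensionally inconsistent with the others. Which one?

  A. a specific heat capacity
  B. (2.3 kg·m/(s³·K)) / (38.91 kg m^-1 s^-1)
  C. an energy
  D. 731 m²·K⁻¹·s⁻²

C.

Dimensions:
  A. [specific heat capacity] = m²·s⁻²·K⁻¹
  B. [kg·m·s⁻³·K⁻¹] / [kg·m⁻¹·s⁻¹] = m²·s⁻²·K⁻¹
  C. [energy] = kg·m²·s⁻²
  D. m²·s⁻²·K⁻¹
All reduce to m²·s⁻²·K⁻¹ except C., which is kg·m²·s⁻².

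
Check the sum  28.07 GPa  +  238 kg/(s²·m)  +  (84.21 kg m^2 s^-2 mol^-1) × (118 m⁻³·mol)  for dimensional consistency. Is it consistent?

Reduce each to base SI dimensions:
  28.07 GPa:  Pa = N·m⁻² = kg·m⁻¹·s⁻²
  238 kg/(s²·m):  kg·m⁻¹·s⁻²
  (84.21 kg m^2 s^-2 mol^-1) × (118 m⁻³·mol):  [kg·m²·s⁻²·mol⁻¹] · [m⁻³·mol] = kg·m⁻¹·s⁻²
Every term reduces to kg·m⁻¹·s⁻².

Yes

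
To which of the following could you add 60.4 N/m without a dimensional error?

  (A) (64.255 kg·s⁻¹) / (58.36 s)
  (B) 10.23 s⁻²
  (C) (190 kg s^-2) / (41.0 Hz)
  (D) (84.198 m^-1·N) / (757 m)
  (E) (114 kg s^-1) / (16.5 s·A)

Reference: N·m⁻¹ = kg·m·s⁻²·m⁻¹ = kg·s⁻².
Each option:
  (A) [kg·s⁻¹] / [s] = kg·s⁻²  ← same
  (B) s⁻²
  (C) [kg·s⁻²] / [s⁻¹] = kg·s⁻¹
  (D) [kg·s⁻²] / [m] = kg·m⁻¹·s⁻²
  (E) [kg·s⁻¹] / [s·A] = kg·s⁻²·A⁻¹
Only (A) matches kg·s⁻².

(A)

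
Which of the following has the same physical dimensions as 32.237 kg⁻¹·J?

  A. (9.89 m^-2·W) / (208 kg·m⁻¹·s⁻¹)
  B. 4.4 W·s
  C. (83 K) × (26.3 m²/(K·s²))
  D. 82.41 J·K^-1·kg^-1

C.

Reference: J·kg⁻¹ = N·m·kg⁻¹ = m²·s⁻².
Each option:
  A. [kg·s⁻³] / [kg·m⁻¹·s⁻¹] = m·s⁻²
  B. W·s = J·s⁻¹·s = kg·m²·s⁻²
  C. [K] · [m²·s⁻²·K⁻¹] = m²·s⁻²  ← same
  D. J·kg⁻¹·K⁻¹ = N·m·kg⁻¹·K⁻¹ = m²·s⁻²·K⁻¹
Only C. matches m²·s⁻².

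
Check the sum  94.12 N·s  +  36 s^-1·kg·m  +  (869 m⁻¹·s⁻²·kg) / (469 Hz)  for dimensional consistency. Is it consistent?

Dimensions:
  94.12 N·s:  N·s = kg·m·s⁻²·s = kg·m·s⁻¹
  36 s^-1·kg·m:  kg·m·s⁻¹
  (869 m⁻¹·s⁻²·kg) / (469 Hz):  [kg·m⁻¹·s⁻²] / [s⁻¹] = kg·m⁻¹·s⁻¹
The terms do not share a single dimension (kg·m·s⁻¹ vs kg·m⁻¹·s⁻¹).

No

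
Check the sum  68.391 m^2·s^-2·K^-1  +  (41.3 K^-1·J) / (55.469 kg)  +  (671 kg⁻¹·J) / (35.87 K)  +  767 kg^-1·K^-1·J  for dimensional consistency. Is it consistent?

Yes

In SI base units:
  68.391 m^2·s^-2·K^-1:  m²·s⁻²·K⁻¹
  (41.3 K^-1·J) / (55.469 kg):  [kg·m²·s⁻²·K⁻¹] / [kg] = m²·s⁻²·K⁻¹
  (671 kg⁻¹·J) / (35.87 K):  [m²·s⁻²] / [K] = m²·s⁻²·K⁻¹
  767 kg^-1·K^-1·J:  J·kg⁻¹·K⁻¹ = N·m·kg⁻¹·K⁻¹ = m²·s⁻²·K⁻¹
Every term reduces to m²·s⁻²·K⁻¹.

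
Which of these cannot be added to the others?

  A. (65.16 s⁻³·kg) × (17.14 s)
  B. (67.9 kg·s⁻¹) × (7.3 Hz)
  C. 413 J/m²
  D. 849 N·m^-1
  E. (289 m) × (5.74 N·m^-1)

Reduce each to base SI dimensions:
  A. [kg·s⁻³] · [s] = kg·s⁻²
  B. [kg·s⁻¹] · [s⁻¹] = kg·s⁻²
  C. J·m⁻² = N·m·m⁻² = kg·s⁻²
  D. N·m⁻¹ = kg·m·s⁻²·m⁻¹ = kg·s⁻²
  E. [m] · [kg·s⁻²] = kg·m·s⁻²
All reduce to kg·s⁻² except E., which is kg·m·s⁻².

E.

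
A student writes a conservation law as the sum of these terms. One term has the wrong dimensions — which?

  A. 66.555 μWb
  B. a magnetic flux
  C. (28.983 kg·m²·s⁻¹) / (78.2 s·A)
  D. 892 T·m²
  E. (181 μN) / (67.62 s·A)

In SI base units:
  A. Wb = V·s = kg·m²·s⁻²·A⁻¹
  B. [magnetic flux] = kg·m²·s⁻²·A⁻¹
  C. [kg·m²·s⁻¹] / [s·A] = kg·m²·s⁻²·A⁻¹
  D. T·m² = Wb·m⁻²·m² = kg·m²·s⁻²·A⁻¹
  E. [kg·m·s⁻²] / [s·A] = kg·m·s⁻³·A⁻¹
All reduce to kg·m²·s⁻²·A⁻¹ except E., which is kg·m·s⁻³·A⁻¹.

E.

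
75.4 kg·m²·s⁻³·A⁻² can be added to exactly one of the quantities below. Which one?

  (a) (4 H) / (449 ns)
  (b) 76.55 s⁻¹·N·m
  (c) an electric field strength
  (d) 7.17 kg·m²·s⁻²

(a)

Reference: kg·m²·s⁻³·A⁻².
Each option:
  (a) [kg·m²·s⁻²·A⁻²] / [s] = kg·m²·s⁻³·A⁻²  ← same
  (b) N·m·s⁻¹ = kg·m·s⁻²·m·s⁻¹ = kg·m²·s⁻³
  (c) [electric field strength] = kg·m·s⁻³·A⁻¹
  (d) kg·m²·s⁻²
Only (a) matches kg·m²·s⁻³·A⁻².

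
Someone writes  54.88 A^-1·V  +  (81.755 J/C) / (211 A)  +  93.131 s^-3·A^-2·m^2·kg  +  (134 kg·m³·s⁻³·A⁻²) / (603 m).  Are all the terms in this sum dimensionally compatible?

Expand each in SI base units:
  54.88 A^-1·V:  V·A⁻¹ = J·C⁻¹·A⁻¹ = kg·m²·s⁻³·A⁻²
  (81.755 J/C) / (211 A):  [kg·m²·s⁻³·A⁻¹] / [A] = kg·m²·s⁻³·A⁻²
  93.131 s^-3·A^-2·m^2·kg:  kg·m²·s⁻³·A⁻²
  (134 kg·m³·s⁻³·A⁻²) / (603 m):  [kg·m³·s⁻³·A⁻²] / [m] = kg·m²·s⁻³·A⁻²
Every term reduces to kg·m²·s⁻³·A⁻².

Yes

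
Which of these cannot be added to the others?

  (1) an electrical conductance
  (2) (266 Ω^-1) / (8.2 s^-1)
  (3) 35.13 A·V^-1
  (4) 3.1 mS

(2)

Work out the base dimensions of each:
  (1) [electrical conductance] = kg⁻¹·m⁻²·s³·A²
  (2) [kg⁻¹·m⁻²·s³·A²] / [s⁻¹] = kg⁻¹·m⁻²·s⁴·A²
  (3) A·V⁻¹ = A·(J·C⁻¹)⁻¹ = kg⁻¹·m⁻²·s³·A²
  (4) S = Ω⁻¹ = kg⁻¹·m⁻²·s³·A²
All reduce to kg⁻¹·m⁻²·s³·A² except (2), which is kg⁻¹·m⁻²·s⁴·A².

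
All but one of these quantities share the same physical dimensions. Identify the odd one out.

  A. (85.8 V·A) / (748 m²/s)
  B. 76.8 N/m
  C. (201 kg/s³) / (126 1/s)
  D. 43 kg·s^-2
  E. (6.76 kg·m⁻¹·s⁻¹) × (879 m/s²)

Expand each in SI base units:
  A. [kg·m²·s⁻³] / [m²·s⁻¹] = kg·s⁻²
  B. N·m⁻¹ = kg·m·s⁻²·m⁻¹ = kg·s⁻²
  C. [kg·s⁻³] / [s⁻¹] = kg·s⁻²
  D. kg·s⁻²
  E. [kg·m⁻¹·s⁻¹] · [m·s⁻²] = kg·s⁻³
All reduce to kg·s⁻² except E., which is kg·s⁻³.

E.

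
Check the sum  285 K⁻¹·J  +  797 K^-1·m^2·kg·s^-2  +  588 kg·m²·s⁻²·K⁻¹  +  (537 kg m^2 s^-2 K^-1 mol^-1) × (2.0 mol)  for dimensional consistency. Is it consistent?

Yes

Work out the base dimensions of each:
  285 K⁻¹·J:  J·K⁻¹ = N·m·K⁻¹ = kg·m²·s⁻²·K⁻¹
  797 K^-1·m^2·kg·s^-2:  kg·m²·s⁻²·K⁻¹
  588 kg·m²·s⁻²·K⁻¹:  kg·m²·s⁻²·K⁻¹
  (537 kg m^2 s^-2 K^-1 mol^-1) × (2.0 mol):  [kg·m²·s⁻²·K⁻¹·mol⁻¹] · [mol] = kg·m²·s⁻²·K⁻¹
Every term reduces to kg·m²·s⁻²·K⁻¹.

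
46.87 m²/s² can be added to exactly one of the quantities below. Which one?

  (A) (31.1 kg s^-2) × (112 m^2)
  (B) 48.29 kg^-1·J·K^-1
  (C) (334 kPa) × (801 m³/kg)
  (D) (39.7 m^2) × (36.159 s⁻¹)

(C)

Reference: m²·s⁻².
Each option:
  (A) [kg·s⁻²] · [m²] = kg·m²·s⁻²
  (B) J·kg⁻¹·K⁻¹ = N·m·kg⁻¹·K⁻¹ = m²·s⁻²·K⁻¹
  (C) [kg·m⁻¹·s⁻²] · [kg⁻¹·m³] = m²·s⁻²  ← same
  (D) [m²] · [s⁻¹] = m²·s⁻¹
Only (C) matches m²·s⁻².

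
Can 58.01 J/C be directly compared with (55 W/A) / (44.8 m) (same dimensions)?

Reduce each to base SI dimensions:
  58.01 J/C:  J·C⁻¹ = N·m·(s·A)⁻¹ = kg·m²·s⁻³·A⁻¹
  (55 W/A) / (44.8 m):  [kg·m²·s⁻³·A⁻¹] / [m] = kg·m·s⁻³·A⁻¹
kg·m²·s⁻³·A⁻¹ ≠ kg·m·s⁻³·A⁻¹, so they cannot be added.

No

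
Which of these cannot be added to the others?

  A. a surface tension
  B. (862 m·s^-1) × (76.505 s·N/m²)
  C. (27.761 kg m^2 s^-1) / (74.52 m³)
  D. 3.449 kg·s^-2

Expand each in SI base units:
  A. [surface tension] = kg·s⁻²
  B. [m·s⁻¹] · [kg·m⁻¹·s⁻¹] = kg·s⁻²
  C. [kg·m²·s⁻¹] / [m³] = kg·m⁻¹·s⁻¹
  D. kg·s⁻²
All reduce to kg·s⁻² except C., which is kg·m⁻¹·s⁻¹.

C.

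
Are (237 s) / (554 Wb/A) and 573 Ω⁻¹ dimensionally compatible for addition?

Reduce each to base SI dimensions:
  (237 s) / (554 Wb/A):  [s] / [kg·m²·s⁻²·A⁻²] = kg⁻¹·m⁻²·s³·A²
  573 Ω⁻¹:  Ω⁻¹ = (V·A⁻¹)⁻¹ = kg⁻¹·m⁻²·s³·A²
Both are kg⁻¹·m⁻²·s³·A², so they have the same dimensions and can be added.

Yes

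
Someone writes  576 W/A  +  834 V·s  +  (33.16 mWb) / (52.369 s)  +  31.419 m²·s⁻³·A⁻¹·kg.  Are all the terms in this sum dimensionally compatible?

No

In SI base units:
  576 W/A:  W·A⁻¹ = J·s⁻¹·A⁻¹ = kg·m²·s⁻³·A⁻¹
  834 V·s:  V·s = J·C⁻¹·s = kg·m²·s⁻²·A⁻¹
  (33.16 mWb) / (52.369 s):  [kg·m²·s⁻²·A⁻¹] / [s] = kg·m²·s⁻³·A⁻¹
  31.419 m²·s⁻³·A⁻¹·kg:  kg·m²·s⁻³·A⁻¹
The terms do not share a single dimension (kg·m²·s⁻²·A⁻¹ vs kg·m²·s⁻³·A⁻¹).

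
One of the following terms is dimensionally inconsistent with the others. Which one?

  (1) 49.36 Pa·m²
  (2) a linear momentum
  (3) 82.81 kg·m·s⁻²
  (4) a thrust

In SI base units:
  (1) Pa·m² = N·m⁻²·m² = kg·m·s⁻²
  (2) [linear momentum] = kg·m·s⁻¹
  (3) kg·m·s⁻²
  (4) [thrust] = kg·m·s⁻²
All reduce to kg·m·s⁻² except (2), which is kg·m·s⁻¹.

(2)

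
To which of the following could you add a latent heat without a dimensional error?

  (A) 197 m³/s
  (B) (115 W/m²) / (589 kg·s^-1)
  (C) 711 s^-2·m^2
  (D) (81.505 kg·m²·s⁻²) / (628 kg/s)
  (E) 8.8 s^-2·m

(C)

Reference: [latent heat] = m²·s⁻².
Each option:
  (A) m³·s⁻¹
  (B) [kg·s⁻³] / [kg·s⁻¹] = s⁻²
  (C) m²·s⁻²  ← same
  (D) [kg·m²·s⁻²] / [kg·s⁻¹] = m²·s⁻¹
  (E) m·s⁻²
Only (C) matches m²·s⁻².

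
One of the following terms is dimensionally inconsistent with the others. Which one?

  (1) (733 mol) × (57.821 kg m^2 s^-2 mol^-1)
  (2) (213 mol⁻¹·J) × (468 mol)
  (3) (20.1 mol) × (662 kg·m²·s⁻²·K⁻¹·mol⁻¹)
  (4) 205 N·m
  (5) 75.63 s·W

(3)

Work out the base dimensions of each:
  (1) [mol] · [kg·m²·s⁻²·mol⁻¹] = kg·m²·s⁻²
  (2) [kg·m²·s⁻²·mol⁻¹] · [mol] = kg·m²·s⁻²
  (3) [mol] · [kg·m²·s⁻²·K⁻¹·mol⁻¹] = kg·m²·s⁻²·K⁻¹
  (4) N·m = kg·m·s⁻²·m = kg·m²·s⁻²
  (5) W·s = J·s⁻¹·s = kg·m²·s⁻²
All reduce to kg·m²·s⁻² except (3), which is kg·m²·s⁻²·K⁻¹.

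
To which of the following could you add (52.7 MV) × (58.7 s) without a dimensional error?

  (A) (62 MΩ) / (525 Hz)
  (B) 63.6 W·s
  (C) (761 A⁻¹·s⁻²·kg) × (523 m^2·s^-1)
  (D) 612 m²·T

(D)

Reference: [kg·m²·s⁻³·A⁻¹] · [s] = kg·m²·s⁻²·A⁻¹.
Each option:
  (A) [kg·m²·s⁻³·A⁻²] / [s⁻¹] = kg·m²·s⁻²·A⁻²
  (B) W·s = J·s⁻¹·s = kg·m²·s⁻²
  (C) [kg·s⁻²·A⁻¹] · [m²·s⁻¹] = kg·m²·s⁻³·A⁻¹
  (D) T·m² = Wb·m⁻²·m² = kg·m²·s⁻²·A⁻¹  ← same
Only (D) matches kg·m²·s⁻²·A⁻¹.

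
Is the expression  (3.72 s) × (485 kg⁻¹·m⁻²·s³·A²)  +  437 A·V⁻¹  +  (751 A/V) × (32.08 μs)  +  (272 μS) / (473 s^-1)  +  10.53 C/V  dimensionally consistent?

No

Reduce each to base SI dimensions:
  (3.72 s) × (485 kg⁻¹·m⁻²·s³·A²):  [s] · [kg⁻¹·m⁻²·s³·A²] = kg⁻¹·m⁻²·s⁴·A²
  437 A·V⁻¹:  A·V⁻¹ = A·(J·C⁻¹)⁻¹ = kg⁻¹·m⁻²·s³·A²
  (751 A/V) × (32.08 μs):  [kg⁻¹·m⁻²·s³·A²] · [s] = kg⁻¹·m⁻²·s⁴·A²
  (272 μS) / (473 s^-1):  [kg⁻¹·m⁻²·s³·A²] / [s⁻¹] = kg⁻¹·m⁻²·s⁴·A²
  10.53 C/V:  C·V⁻¹ = s·A·(J·C⁻¹)⁻¹ = kg⁻¹·m⁻²·s⁴·A²
The terms do not share a single dimension (kg⁻¹·m⁻²·s³·A² vs kg⁻¹·m⁻²·s⁴·A²).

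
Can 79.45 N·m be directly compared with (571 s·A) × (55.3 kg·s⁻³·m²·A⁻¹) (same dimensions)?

Reduce each to base SI dimensions:
  79.45 N·m:  N·m = kg·m·s⁻²·m = kg·m²·s⁻²
  (571 s·A) × (55.3 kg·s⁻³·m²·A⁻¹):  [s·A] · [kg·m²·s⁻³·A⁻¹] = kg·m²·s⁻²
Both are kg·m²·s⁻², so they have the same dimensions and can be added.

Yes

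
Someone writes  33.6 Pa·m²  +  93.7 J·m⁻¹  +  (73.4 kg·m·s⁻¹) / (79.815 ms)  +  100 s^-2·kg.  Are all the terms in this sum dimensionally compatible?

No

Dimensions:
  33.6 Pa·m²:  Pa·m² = N·m⁻²·m² = kg·m·s⁻²
  93.7 J·m⁻¹:  J·m⁻¹ = N·m·m⁻¹ = kg·m·s⁻²
  (73.4 kg·m·s⁻¹) / (79.815 ms):  [kg·m·s⁻¹] / [s] = kg·m·s⁻²
  100 s^-2·kg:  kg·s⁻²
The terms do not share a single dimension (kg·m·s⁻² vs kg·s⁻²).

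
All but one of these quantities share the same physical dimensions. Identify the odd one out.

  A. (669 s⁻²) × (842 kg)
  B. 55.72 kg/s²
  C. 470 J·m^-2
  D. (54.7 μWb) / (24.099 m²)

D.

Expand each in SI base units:
  A. [s⁻²] · [kg] = kg·s⁻²
  B. kg·s⁻²
  C. J·m⁻² = N·m·m⁻² = kg·s⁻²
  D. [kg·m²·s⁻²·A⁻¹] / [m²] = kg·s⁻²·A⁻¹
All reduce to kg·s⁻² except D., which is kg·s⁻²·A⁻¹.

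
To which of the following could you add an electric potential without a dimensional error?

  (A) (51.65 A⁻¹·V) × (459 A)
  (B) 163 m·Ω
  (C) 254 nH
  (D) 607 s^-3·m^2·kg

(A)

Reference: [electric potential] = kg·m²·s⁻³·A⁻¹.
Each option:
  (A) [kg·m²·s⁻³·A⁻²] · [A] = kg·m²·s⁻³·A⁻¹  ← same
  (B) Ω·m = V·A⁻¹·m = kg·m³·s⁻³·A⁻²
  (C) H = V·s·A⁻¹ = kg·m²·s⁻²·A⁻²
  (D) kg·m²·s⁻³
Only (A) matches kg·m²·s⁻³·A⁻¹.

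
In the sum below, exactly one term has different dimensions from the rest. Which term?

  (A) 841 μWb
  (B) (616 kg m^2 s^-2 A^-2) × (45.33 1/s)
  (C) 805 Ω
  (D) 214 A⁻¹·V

In SI base units:
  (A) Wb = V·s = kg·m²·s⁻²·A⁻¹
  (B) [kg·m²·s⁻²·A⁻²] · [s⁻¹] = kg·m²·s⁻³·A⁻²
  (C) Ω = V·A⁻¹ = kg·m²·s⁻³·A⁻²
  (D) V·A⁻¹ = J·C⁻¹·A⁻¹ = kg·m²·s⁻³·A⁻²
All reduce to kg·m²·s⁻³·A⁻² except (A), which is kg·m²·s⁻²·A⁻¹.

(A)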